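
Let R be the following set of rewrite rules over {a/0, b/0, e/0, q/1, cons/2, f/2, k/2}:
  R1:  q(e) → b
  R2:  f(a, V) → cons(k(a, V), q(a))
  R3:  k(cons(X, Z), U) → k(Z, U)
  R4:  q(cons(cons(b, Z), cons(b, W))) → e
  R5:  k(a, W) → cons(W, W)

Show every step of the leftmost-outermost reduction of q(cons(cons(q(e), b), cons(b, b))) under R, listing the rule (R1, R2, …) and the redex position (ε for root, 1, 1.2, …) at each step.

e

1. q(cons(cons(q(e), b), cons(b, b)))  →  q(cons(cons(b, b), cons(b, b)))   [R1 at 1.1.1]
2. q(cons(cons(b, b), cons(b, b)))  →  e   [R4 at ε]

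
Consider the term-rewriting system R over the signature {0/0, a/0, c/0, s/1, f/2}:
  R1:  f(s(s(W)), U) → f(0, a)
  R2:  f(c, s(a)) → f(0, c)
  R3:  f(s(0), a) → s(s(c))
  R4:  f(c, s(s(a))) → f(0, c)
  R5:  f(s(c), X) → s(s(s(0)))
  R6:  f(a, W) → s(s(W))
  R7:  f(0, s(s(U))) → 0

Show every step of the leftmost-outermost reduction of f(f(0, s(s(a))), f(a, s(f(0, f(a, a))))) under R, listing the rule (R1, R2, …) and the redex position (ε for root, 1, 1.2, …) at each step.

0

1. f(f(0, s(s(a))), f(a, s(f(0, f(a, a)))))  →  f(0, f(a, s(f(0, f(a, a)))))   [R7 at 1]
2. f(0, f(a, s(f(0, f(a, a)))))  →  f(0, s(s(s(f(0, f(a, a))))))   [R6 at 2]
3. f(0, s(s(s(f(0, f(a, a))))))  →  0   [R7 at ε]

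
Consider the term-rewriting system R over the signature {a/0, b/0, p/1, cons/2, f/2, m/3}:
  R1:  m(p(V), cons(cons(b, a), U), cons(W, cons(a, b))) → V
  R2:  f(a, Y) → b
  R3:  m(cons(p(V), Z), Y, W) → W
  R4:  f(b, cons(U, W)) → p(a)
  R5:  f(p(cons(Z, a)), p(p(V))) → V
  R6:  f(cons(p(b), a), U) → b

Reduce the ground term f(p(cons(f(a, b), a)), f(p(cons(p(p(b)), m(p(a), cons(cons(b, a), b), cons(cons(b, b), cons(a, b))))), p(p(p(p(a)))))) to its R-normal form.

1. f(p(cons(f(a, b), a)), f(p(cons(p(p(b)), m(p(a), cons(cons(b, a), b), cons(cons(b, b), cons(a, b))))), p(p(p(p(a))))))  →  f(p(cons(b, a)), f(p(cons(p(p(b)), m(p(a), cons(cons(b, a), b), cons(cons(b, b), cons(a, b))))), p(p(p(p(a))))))   [R2 at 1.1.1]
2. f(p(cons(b, a)), f(p(cons(p(p(b)), m(p(a), cons(cons(b, a), b), cons(cons(b, b), cons(a, b))))), p(p(p(p(a))))))  →  f(p(cons(b, a)), f(p(cons(p(p(b)), a)), p(p(p(p(a))))))   [R1 at 2.1.1.2]
3. f(p(cons(b, a)), f(p(cons(p(p(b)), a)), p(p(p(p(a))))))  →  f(p(cons(b, a)), p(p(a)))   [R5 at 2]
4. f(p(cons(b, a)), p(p(a)))  →  a   [R5 at ε]

a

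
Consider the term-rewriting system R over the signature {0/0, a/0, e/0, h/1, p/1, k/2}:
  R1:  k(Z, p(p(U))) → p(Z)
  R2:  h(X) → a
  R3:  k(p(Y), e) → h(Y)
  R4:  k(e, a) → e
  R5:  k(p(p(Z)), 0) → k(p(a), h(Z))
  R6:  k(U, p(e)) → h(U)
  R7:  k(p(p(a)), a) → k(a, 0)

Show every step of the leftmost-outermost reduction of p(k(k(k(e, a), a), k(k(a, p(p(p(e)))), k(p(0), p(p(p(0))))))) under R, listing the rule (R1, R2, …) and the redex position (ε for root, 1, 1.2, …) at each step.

1. p(k(k(k(e, a), a), k(k(a, p(p(p(e)))), k(p(0), p(p(p(0)))))))  →  p(k(k(e, a), k(k(a, p(p(p(e)))), k(p(0), p(p(p(0)))))))   [R4 at 1.1.1]
2. p(k(k(e, a), k(k(a, p(p(p(e)))), k(p(0), p(p(p(0)))))))  →  p(k(e, k(k(a, p(p(p(e)))), k(p(0), p(p(p(0)))))))   [R4 at 1.1]
3. p(k(e, k(k(a, p(p(p(e)))), k(p(0), p(p(p(0)))))))  →  p(k(e, k(p(a), k(p(0), p(p(p(0)))))))   [R1 at 1.2.1]
4. p(k(e, k(p(a), k(p(0), p(p(p(0)))))))  →  p(k(e, k(p(a), p(p(0)))))   [R1 at 1.2.2]
5. p(k(e, k(p(a), p(p(0)))))  →  p(k(e, p(p(a))))   [R1 at 1.2]
6. p(k(e, p(p(a))))  →  p(p(e))   [R1 at 1]

p(p(e))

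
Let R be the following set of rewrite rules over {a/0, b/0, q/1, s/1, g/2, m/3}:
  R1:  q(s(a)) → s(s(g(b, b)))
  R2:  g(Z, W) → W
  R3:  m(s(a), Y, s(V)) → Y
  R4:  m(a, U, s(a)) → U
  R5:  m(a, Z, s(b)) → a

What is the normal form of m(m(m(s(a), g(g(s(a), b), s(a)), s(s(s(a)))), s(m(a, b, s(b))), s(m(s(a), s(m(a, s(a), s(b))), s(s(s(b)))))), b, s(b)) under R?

1. m(m(m(s(a), g(g(s(a), b), s(a)), s(s(s(a)))), s(m(a, b, s(b))), s(m(s(a), s(m(a, s(a), s(b))), s(s(s(b)))))), b, s(b))  →  m(m(g(g(s(a), b), s(a)), s(m(a, b, s(b))), s(m(s(a), s(m(a, s(a), s(b))), s(s(s(b)))))), b, s(b))   [R3 at 1.1]
2. m(m(g(g(s(a), b), s(a)), s(m(a, b, s(b))), s(m(s(a), s(m(a, s(a), s(b))), s(s(s(b)))))), b, s(b))  →  m(m(s(a), s(m(a, b, s(b))), s(m(s(a), s(m(a, s(a), s(b))), s(s(s(b)))))), b, s(b))   [R2 at 1.1]
3. m(m(s(a), s(m(a, b, s(b))), s(m(s(a), s(m(a, s(a), s(b))), s(s(s(b)))))), b, s(b))  →  m(s(m(a, b, s(b))), b, s(b))   [R3 at 1]
4. m(s(m(a, b, s(b))), b, s(b))  →  m(s(a), b, s(b))   [R5 at 1.1]
5. m(s(a), b, s(b))  →  b   [R3 at ε]

b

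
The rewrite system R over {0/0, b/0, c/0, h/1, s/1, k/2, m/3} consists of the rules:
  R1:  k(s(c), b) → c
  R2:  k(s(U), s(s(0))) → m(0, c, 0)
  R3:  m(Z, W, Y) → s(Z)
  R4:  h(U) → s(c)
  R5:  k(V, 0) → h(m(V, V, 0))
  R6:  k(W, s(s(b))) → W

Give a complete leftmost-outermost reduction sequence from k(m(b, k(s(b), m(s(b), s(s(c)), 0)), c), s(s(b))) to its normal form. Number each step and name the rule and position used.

1. k(m(b, k(s(b), m(s(b), s(s(c)), 0)), c), s(s(b)))  →  m(b, k(s(b), m(s(b), s(s(c)), 0)), c)   [R6 at ε]
2. m(b, k(s(b), m(s(b), s(s(c)), 0)), c)  →  s(b)   [R3 at ε]

s(b)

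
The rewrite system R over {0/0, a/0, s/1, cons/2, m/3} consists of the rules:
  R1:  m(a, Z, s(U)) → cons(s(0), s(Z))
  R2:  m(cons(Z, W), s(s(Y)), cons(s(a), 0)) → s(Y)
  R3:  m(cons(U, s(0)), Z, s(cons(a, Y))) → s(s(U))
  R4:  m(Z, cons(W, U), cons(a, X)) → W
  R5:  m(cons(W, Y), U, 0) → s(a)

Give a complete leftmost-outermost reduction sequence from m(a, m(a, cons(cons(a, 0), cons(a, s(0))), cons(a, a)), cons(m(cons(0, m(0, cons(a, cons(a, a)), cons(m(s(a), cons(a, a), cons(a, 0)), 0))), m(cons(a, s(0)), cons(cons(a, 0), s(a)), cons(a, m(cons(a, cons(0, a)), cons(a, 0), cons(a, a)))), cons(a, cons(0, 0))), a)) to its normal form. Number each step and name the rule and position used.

1. m(a, m(a, cons(cons(a, 0), cons(a, s(0))), cons(a, a)), cons(m(cons(0, m(0, cons(a, cons(a, a)), cons(m(s(a), cons(a, a), cons(a, 0)), 0))), m(cons(a, s(0)), cons(cons(a, 0), s(a)), cons(a, m(cons(a, cons(0, a)), cons(a, 0), cons(a, a)))), cons(a, cons(0, 0))), a))  →  m(a, cons(a, 0), cons(m(cons(0, m(0, cons(a, cons(a, a)), cons(m(s(a), cons(a, a), cons(a, 0)), 0))), m(cons(a, s(0)), cons(cons(a, 0), s(a)), cons(a, m(cons(a, cons(0, a)), cons(a, 0), cons(a, a)))), cons(a, cons(0, 0))), a))   [R4 at 2]
2. m(a, cons(a, 0), cons(m(cons(0, m(0, cons(a, cons(a, a)), cons(m(s(a), cons(a, a), cons(a, 0)), 0))), m(cons(a, s(0)), cons(cons(a, 0), s(a)), cons(a, m(cons(a, cons(0, a)), cons(a, 0), cons(a, a)))), cons(a, cons(0, 0))), a))  →  m(a, cons(a, 0), cons(m(cons(0, m(0, cons(a, cons(a, a)), cons(a, 0))), m(cons(a, s(0)), cons(cons(a, 0), s(a)), cons(a, m(cons(a, cons(0, a)), cons(a, 0), cons(a, a)))), cons(a, cons(0, 0))), a))   [R4 at 3.1.1.2.3.1]
3. m(a, cons(a, 0), cons(m(cons(0, m(0, cons(a, cons(a, a)), cons(a, 0))), m(cons(a, s(0)), cons(cons(a, 0), s(a)), cons(a, m(cons(a, cons(0, a)), cons(a, 0), cons(a, a)))), cons(a, cons(0, 0))), a))  →  m(a, cons(a, 0), cons(m(cons(0, a), m(cons(a, s(0)), cons(cons(a, 0), s(a)), cons(a, m(cons(a, cons(0, a)), cons(a, 0), cons(a, a)))), cons(a, cons(0, 0))), a))   [R4 at 3.1.1.2]
4. m(a, cons(a, 0), cons(m(cons(0, a), m(cons(a, s(0)), cons(cons(a, 0), s(a)), cons(a, m(cons(a, cons(0, a)), cons(a, 0), cons(a, a)))), cons(a, cons(0, 0))), a))  →  m(a, cons(a, 0), cons(m(cons(0, a), cons(a, 0), cons(a, cons(0, 0))), a))   [R4 at 3.1.2]
5. m(a, cons(a, 0), cons(m(cons(0, a), cons(a, 0), cons(a, cons(0, 0))), a))  →  m(a, cons(a, 0), cons(a, a))   [R4 at 3.1]
6. m(a, cons(a, 0), cons(a, a))  →  a   [R4 at ε]

a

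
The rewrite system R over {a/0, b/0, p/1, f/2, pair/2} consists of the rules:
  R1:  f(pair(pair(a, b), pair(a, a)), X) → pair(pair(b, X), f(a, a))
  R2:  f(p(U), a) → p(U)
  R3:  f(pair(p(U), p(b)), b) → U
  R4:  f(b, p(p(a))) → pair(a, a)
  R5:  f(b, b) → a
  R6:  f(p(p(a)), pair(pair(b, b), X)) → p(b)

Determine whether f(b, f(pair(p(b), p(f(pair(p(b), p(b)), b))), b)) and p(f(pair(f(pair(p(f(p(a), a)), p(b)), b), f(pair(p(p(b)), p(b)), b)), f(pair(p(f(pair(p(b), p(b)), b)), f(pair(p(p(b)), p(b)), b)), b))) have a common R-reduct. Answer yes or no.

no — NF(t₁) = a, NF(t₂) = p(a)

Reduce t₁ = f(b, f(pair(p(b), p(f(pair(p(b), p(b)), b))), b)):
1. f(b, f(pair(p(b), p(f(pair(p(b), p(b)), b))), b))  →  f(b, f(pair(p(b), p(b)), b))   [R3 at 2.1.2.1]
2. f(b, f(pair(p(b), p(b)), b))  →  f(b, b)   [R3 at 2]
3. f(b, b)  →  a   [R5 at ε]

Reduce t₂ = p(f(pair(f(pair(p(f(p(a), a)), p(b)), b), f(pair(p(p(b)), p(b)), b)), f(pair(p(f(pair(p(b), p(b)), b)), f(pair(p(p(b)), p(b)), b)), b))):
1. p(f(pair(f(pair(p(f(p(a), a)), p(b)), b), f(pair(p(p(b)), p(b)), b)), f(pair(p(f(pair(p(b), p(b)), b)), f(pair(p(p(b)), p(b)), b)), b)))  →  p(f(pair(f(p(a), a), f(pair(p(p(b)), p(b)), b)), f(pair(p(f(pair(p(b), p(b)), b)), f(pair(p(p(b)), p(b)), b)), b)))   [R3 at 1.1.1]
2. p(f(pair(f(p(a), a), f(pair(p(p(b)), p(b)), b)), f(pair(p(f(pair(p(b), p(b)), b)), f(pair(p(p(b)), p(b)), b)), b)))  →  p(f(pair(p(a), f(pair(p(p(b)), p(b)), b)), f(pair(p(f(pair(p(b), p(b)), b)), f(pair(p(p(b)), p(b)), b)), b)))   [R2 at 1.1.1]
3. p(f(pair(p(a), f(pair(p(p(b)), p(b)), b)), f(pair(p(f(pair(p(b), p(b)), b)), f(pair(p(p(b)), p(b)), b)), b)))  →  p(f(pair(p(a), p(b)), f(pair(p(f(pair(p(b), p(b)), b)), f(pair(p(p(b)), p(b)), b)), b)))   [R3 at 1.1.2]
4. p(f(pair(p(a), p(b)), f(pair(p(f(pair(p(b), p(b)), b)), f(pair(p(p(b)), p(b)), b)), b)))  →  p(f(pair(p(a), p(b)), f(pair(p(b), f(pair(p(p(b)), p(b)), b)), b)))   [R3 at 1.2.1.1.1]
5. p(f(pair(p(a), p(b)), f(pair(p(b), f(pair(p(p(b)), p(b)), b)), b)))  →  p(f(pair(p(a), p(b)), f(pair(p(b), p(b)), b)))   [R3 at 1.2.1.2]
6. p(f(pair(p(a), p(b)), f(pair(p(b), p(b)), b)))  →  p(f(pair(p(a), p(b)), b))   [R3 at 1.2]
7. p(f(pair(p(a), p(b)), b))  →  p(a)   [R3 at 1]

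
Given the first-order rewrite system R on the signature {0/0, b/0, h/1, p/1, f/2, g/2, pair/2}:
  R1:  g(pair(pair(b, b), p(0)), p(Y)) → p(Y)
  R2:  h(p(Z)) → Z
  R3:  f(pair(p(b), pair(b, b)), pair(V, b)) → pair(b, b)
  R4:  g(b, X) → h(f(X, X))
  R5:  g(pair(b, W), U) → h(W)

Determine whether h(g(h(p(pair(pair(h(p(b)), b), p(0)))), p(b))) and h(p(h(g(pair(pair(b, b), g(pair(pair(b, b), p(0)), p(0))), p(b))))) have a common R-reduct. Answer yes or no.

yes — NF(t₁) = b, NF(t₂) = b

Reduce t₁ = h(g(h(p(pair(pair(h(p(b)), b), p(0)))), p(b))):
1. h(g(h(p(pair(pair(h(p(b)), b), p(0)))), p(b)))  →  h(g(pair(pair(h(p(b)), b), p(0)), p(b)))   [R2 at 1.1]
2. h(g(pair(pair(h(p(b)), b), p(0)), p(b)))  →  h(g(pair(pair(b, b), p(0)), p(b)))   [R2 at 1.1.1.1]
3. h(g(pair(pair(b, b), p(0)), p(b)))  →  h(p(b))   [R1 at 1]
4. h(p(b))  →  b   [R2 at ε]

Reduce t₂ = h(p(h(g(pair(pair(b, b), g(pair(pair(b, b), p(0)), p(0))), p(b))))):
1. h(p(h(g(pair(pair(b, b), g(pair(pair(b, b), p(0)), p(0))), p(b)))))  →  h(g(pair(pair(b, b), g(pair(pair(b, b), p(0)), p(0))), p(b)))   [R2 at ε]
2. h(g(pair(pair(b, b), g(pair(pair(b, b), p(0)), p(0))), p(b)))  →  h(g(pair(pair(b, b), p(0)), p(b)))   [R1 at 1.1.2]
3. h(g(pair(pair(b, b), p(0)), p(b)))  →  h(p(b))   [R1 at 1]
4. h(p(b))  →  b   [R2 at ε]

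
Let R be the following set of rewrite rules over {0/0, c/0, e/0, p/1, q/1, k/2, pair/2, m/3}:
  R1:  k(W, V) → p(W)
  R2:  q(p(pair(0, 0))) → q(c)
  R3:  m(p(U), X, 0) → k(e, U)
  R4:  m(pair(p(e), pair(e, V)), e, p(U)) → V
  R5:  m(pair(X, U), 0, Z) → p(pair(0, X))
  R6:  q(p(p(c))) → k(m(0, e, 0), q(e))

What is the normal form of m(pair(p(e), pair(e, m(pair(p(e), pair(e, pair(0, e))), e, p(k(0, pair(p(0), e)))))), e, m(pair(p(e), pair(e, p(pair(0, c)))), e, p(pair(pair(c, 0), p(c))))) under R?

1. m(pair(p(e), pair(e, m(pair(p(e), pair(e, pair(0, e))), e, p(k(0, pair(p(0), e)))))), e, m(pair(p(e), pair(e, p(pair(0, c)))), e, p(pair(pair(c, 0), p(c)))))  →  m(pair(p(e), pair(e, pair(0, e))), e, m(pair(p(e), pair(e, p(pair(0, c)))), e, p(pair(pair(c, 0), p(c)))))   [R4 at 1.2.2]
2. m(pair(p(e), pair(e, pair(0, e))), e, m(pair(p(e), pair(e, p(pair(0, c)))), e, p(pair(pair(c, 0), p(c)))))  →  m(pair(p(e), pair(e, pair(0, e))), e, p(pair(0, c)))   [R4 at 3]
3. m(pair(p(e), pair(e, pair(0, e))), e, p(pair(0, c)))  →  pair(0, e)   [R4 at ε]

pair(0, e)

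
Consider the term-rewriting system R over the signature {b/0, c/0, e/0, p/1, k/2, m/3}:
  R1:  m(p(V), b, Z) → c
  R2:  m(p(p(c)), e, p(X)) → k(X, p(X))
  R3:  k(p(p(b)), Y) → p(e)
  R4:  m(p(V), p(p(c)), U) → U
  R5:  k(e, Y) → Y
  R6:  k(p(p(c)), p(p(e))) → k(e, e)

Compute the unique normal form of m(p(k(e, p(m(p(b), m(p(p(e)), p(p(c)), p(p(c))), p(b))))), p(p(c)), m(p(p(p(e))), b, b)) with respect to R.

1. m(p(k(e, p(m(p(b), m(p(p(e)), p(p(c)), p(p(c))), p(b))))), p(p(c)), m(p(p(p(e))), b, b))  →  m(p(p(p(e))), b, b)   [R4 at ε]
2. m(p(p(p(e))), b, b)  →  c   [R1 at ε]

c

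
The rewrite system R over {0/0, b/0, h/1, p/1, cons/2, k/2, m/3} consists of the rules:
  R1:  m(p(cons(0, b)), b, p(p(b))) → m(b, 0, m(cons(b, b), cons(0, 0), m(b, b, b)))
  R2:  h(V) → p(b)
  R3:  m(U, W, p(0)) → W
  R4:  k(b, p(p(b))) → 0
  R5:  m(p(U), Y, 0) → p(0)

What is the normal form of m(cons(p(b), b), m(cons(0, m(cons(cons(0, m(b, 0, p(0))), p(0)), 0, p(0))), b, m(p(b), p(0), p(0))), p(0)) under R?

b

1. m(cons(p(b), b), m(cons(0, m(cons(cons(0, m(b, 0, p(0))), p(0)), 0, p(0))), b, m(p(b), p(0), p(0))), p(0))  →  m(cons(0, m(cons(cons(0, m(b, 0, p(0))), p(0)), 0, p(0))), b, m(p(b), p(0), p(0)))   [R3 at ε]
2. m(cons(0, m(cons(cons(0, m(b, 0, p(0))), p(0)), 0, p(0))), b, m(p(b), p(0), p(0)))  →  m(cons(0, 0), b, m(p(b), p(0), p(0)))   [R3 at 1.2]
3. m(cons(0, 0), b, m(p(b), p(0), p(0)))  →  m(cons(0, 0), b, p(0))   [R3 at 3]
4. m(cons(0, 0), b, p(0))  →  b   [R3 at ε]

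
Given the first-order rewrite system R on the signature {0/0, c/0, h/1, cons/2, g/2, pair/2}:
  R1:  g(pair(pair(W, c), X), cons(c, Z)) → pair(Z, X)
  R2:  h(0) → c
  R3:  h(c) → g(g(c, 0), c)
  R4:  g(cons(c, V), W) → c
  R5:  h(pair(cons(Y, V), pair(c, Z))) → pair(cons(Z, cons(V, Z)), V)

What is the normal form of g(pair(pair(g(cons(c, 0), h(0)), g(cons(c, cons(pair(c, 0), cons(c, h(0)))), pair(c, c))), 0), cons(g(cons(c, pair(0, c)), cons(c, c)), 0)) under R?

1. g(pair(pair(g(cons(c, 0), h(0)), g(cons(c, cons(pair(c, 0), cons(c, h(0)))), pair(c, c))), 0), cons(g(cons(c, pair(0, c)), cons(c, c)), 0))  →  g(pair(pair(c, g(cons(c, cons(pair(c, 0), cons(c, h(0)))), pair(c, c))), 0), cons(g(cons(c, pair(0, c)), cons(c, c)), 0))   [R4 at 1.1.1]
2. g(pair(pair(c, g(cons(c, cons(pair(c, 0), cons(c, h(0)))), pair(c, c))), 0), cons(g(cons(c, pair(0, c)), cons(c, c)), 0))  →  g(pair(pair(c, c), 0), cons(g(cons(c, pair(0, c)), cons(c, c)), 0))   [R4 at 1.1.2]
3. g(pair(pair(c, c), 0), cons(g(cons(c, pair(0, c)), cons(c, c)), 0))  →  g(pair(pair(c, c), 0), cons(c, 0))   [R4 at 2.1]
4. g(pair(pair(c, c), 0), cons(c, 0))  →  pair(0, 0)   [R1 at ε]

pair(0, 0)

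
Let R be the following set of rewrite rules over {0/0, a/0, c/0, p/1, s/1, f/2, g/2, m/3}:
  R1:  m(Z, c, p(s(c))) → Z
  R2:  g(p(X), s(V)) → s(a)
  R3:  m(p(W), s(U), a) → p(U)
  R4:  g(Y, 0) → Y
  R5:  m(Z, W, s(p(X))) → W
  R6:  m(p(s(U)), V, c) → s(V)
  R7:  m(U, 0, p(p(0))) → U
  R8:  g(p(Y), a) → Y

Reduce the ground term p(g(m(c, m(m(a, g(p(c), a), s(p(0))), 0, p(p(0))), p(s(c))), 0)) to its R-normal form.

1. p(g(m(c, m(m(a, g(p(c), a), s(p(0))), 0, p(p(0))), p(s(c))), 0))  →  p(m(c, m(m(a, g(p(c), a), s(p(0))), 0, p(p(0))), p(s(c))))   [R4 at 1]
2. p(m(c, m(m(a, g(p(c), a), s(p(0))), 0, p(p(0))), p(s(c))))  →  p(m(c, m(a, g(p(c), a), s(p(0))), p(s(c))))   [R7 at 1.2]
3. p(m(c, m(a, g(p(c), a), s(p(0))), p(s(c))))  →  p(m(c, g(p(c), a), p(s(c))))   [R5 at 1.2]
4. p(m(c, g(p(c), a), p(s(c))))  →  p(m(c, c, p(s(c))))   [R8 at 1.2]
5. p(m(c, c, p(s(c))))  →  p(c)   [R1 at 1]

p(c)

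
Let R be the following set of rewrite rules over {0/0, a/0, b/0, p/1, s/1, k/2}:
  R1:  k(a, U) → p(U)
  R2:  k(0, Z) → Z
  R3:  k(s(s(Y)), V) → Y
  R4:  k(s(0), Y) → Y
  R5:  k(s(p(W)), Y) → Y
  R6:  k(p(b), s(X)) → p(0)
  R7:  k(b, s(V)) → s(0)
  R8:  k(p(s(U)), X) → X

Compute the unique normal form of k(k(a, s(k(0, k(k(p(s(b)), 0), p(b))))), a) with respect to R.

a

1. k(k(a, s(k(0, k(k(p(s(b)), 0), p(b))))), a)  →  k(p(s(k(0, k(k(p(s(b)), 0), p(b))))), a)   [R1 at 1]
2. k(p(s(k(0, k(k(p(s(b)), 0), p(b))))), a)  →  a   [R8 at ε]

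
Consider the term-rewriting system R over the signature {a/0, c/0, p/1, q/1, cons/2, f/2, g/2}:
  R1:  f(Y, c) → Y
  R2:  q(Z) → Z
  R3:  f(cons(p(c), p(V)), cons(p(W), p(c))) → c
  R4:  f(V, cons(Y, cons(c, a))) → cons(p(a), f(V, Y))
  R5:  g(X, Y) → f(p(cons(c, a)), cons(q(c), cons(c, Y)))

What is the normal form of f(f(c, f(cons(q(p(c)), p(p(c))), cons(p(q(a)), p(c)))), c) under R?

1. f(f(c, f(cons(q(p(c)), p(p(c))), cons(p(q(a)), p(c)))), c)  →  f(c, f(cons(q(p(c)), p(p(c))), cons(p(q(a)), p(c))))   [R1 at ε]
2. f(c, f(cons(q(p(c)), p(p(c))), cons(p(q(a)), p(c))))  →  f(c, f(cons(p(c), p(p(c))), cons(p(q(a)), p(c))))   [R2 at 2.1.1]
3. f(c, f(cons(p(c), p(p(c))), cons(p(q(a)), p(c))))  →  f(c, c)   [R3 at 2]
4. f(c, c)  →  c   [R1 at ε]

c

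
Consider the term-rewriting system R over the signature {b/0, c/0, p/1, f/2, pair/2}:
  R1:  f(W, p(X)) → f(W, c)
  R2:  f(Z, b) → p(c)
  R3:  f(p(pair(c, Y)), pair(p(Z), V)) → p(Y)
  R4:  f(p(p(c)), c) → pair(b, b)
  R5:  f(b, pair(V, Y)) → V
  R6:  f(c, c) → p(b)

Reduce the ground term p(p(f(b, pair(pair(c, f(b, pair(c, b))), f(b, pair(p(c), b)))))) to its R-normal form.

p(p(pair(c, c)))

1. p(p(f(b, pair(pair(c, f(b, pair(c, b))), f(b, pair(p(c), b))))))  →  p(p(pair(c, f(b, pair(c, b)))))   [R5 at 1.1]
2. p(p(pair(c, f(b, pair(c, b)))))  →  p(p(pair(c, c)))   [R5 at 1.1.2]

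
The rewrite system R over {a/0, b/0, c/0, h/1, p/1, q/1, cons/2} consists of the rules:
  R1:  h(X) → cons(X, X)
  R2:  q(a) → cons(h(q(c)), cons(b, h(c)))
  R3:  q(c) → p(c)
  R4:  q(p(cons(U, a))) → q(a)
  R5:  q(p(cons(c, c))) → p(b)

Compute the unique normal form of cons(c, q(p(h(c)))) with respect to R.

cons(c, p(b))

1. cons(c, q(p(h(c))))  →  cons(c, q(p(cons(c, c))))   [R1 at 2.1.1]
2. cons(c, q(p(cons(c, c))))  →  cons(c, p(b))   [R5 at 2]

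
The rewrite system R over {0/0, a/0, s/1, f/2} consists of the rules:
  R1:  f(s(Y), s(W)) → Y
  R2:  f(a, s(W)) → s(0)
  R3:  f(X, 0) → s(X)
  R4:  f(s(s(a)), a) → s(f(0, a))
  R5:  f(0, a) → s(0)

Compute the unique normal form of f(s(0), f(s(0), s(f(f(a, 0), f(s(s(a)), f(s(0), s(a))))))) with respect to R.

s(s(0))

1. f(s(0), f(s(0), s(f(f(a, 0), f(s(s(a)), f(s(0), s(a)))))))  →  f(s(0), 0)   [R1 at 2]
2. f(s(0), 0)  →  s(s(0))   [R3 at ε]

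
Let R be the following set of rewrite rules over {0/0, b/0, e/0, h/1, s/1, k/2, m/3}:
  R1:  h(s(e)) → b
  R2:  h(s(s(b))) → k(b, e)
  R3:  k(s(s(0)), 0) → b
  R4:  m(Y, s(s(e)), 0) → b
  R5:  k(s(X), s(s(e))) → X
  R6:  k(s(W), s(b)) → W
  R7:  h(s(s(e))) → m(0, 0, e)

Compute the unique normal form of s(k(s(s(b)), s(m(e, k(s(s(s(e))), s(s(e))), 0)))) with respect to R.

s(s(b))

1. s(k(s(s(b)), s(m(e, k(s(s(s(e))), s(s(e))), 0))))  →  s(k(s(s(b)), s(m(e, s(s(e)), 0))))   [R5 at 1.2.1.2]
2. s(k(s(s(b)), s(m(e, s(s(e)), 0))))  →  s(k(s(s(b)), s(b)))   [R4 at 1.2.1]
3. s(k(s(s(b)), s(b)))  →  s(s(b))   [R6 at 1]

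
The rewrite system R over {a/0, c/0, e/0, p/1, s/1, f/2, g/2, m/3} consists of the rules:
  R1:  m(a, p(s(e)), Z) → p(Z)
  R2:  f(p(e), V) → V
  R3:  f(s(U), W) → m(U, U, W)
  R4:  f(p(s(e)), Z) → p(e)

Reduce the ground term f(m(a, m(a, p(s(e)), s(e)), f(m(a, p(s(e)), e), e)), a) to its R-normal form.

1. f(m(a, m(a, p(s(e)), s(e)), f(m(a, p(s(e)), e), e)), a)  →  f(m(a, p(s(e)), f(m(a, p(s(e)), e), e)), a)   [R1 at 1.2]
2. f(m(a, p(s(e)), f(m(a, p(s(e)), e), e)), a)  →  f(p(f(m(a, p(s(e)), e), e)), a)   [R1 at 1]
3. f(p(f(m(a, p(s(e)), e), e)), a)  →  f(p(f(p(e), e)), a)   [R1 at 1.1.1]
4. f(p(f(p(e), e)), a)  →  f(p(e), a)   [R2 at 1.1]
5. f(p(e), a)  →  a   [R2 at ε]

a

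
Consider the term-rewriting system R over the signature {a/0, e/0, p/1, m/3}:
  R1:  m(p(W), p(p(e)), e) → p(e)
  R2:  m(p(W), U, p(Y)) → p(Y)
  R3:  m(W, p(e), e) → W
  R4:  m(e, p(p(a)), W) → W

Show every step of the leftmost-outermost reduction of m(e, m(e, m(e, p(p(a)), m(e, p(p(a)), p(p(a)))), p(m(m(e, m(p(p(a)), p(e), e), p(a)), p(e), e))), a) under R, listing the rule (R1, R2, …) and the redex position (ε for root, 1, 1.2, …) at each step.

a

1. m(e, m(e, m(e, p(p(a)), m(e, p(p(a)), p(p(a)))), p(m(m(e, m(p(p(a)), p(e), e), p(a)), p(e), e))), a)  →  m(e, m(e, m(e, p(p(a)), p(p(a))), p(m(m(e, m(p(p(a)), p(e), e), p(a)), p(e), e))), a)   [R4 at 2.2]
2. m(e, m(e, m(e, p(p(a)), p(p(a))), p(m(m(e, m(p(p(a)), p(e), e), p(a)), p(e), e))), a)  →  m(e, m(e, p(p(a)), p(m(m(e, m(p(p(a)), p(e), e), p(a)), p(e), e))), a)   [R4 at 2.2]
3. m(e, m(e, p(p(a)), p(m(m(e, m(p(p(a)), p(e), e), p(a)), p(e), e))), a)  →  m(e, p(m(m(e, m(p(p(a)), p(e), e), p(a)), p(e), e)), a)   [R4 at 2]
4. m(e, p(m(m(e, m(p(p(a)), p(e), e), p(a)), p(e), e)), a)  →  m(e, p(m(e, m(p(p(a)), p(e), e), p(a))), a)   [R3 at 2.1]
5. m(e, p(m(e, m(p(p(a)), p(e), e), p(a))), a)  →  m(e, p(m(e, p(p(a)), p(a))), a)   [R3 at 2.1.2]
6. m(e, p(m(e, p(p(a)), p(a))), a)  →  m(e, p(p(a)), a)   [R4 at 2.1]
7. m(e, p(p(a)), a)  →  a   [R4 at ε]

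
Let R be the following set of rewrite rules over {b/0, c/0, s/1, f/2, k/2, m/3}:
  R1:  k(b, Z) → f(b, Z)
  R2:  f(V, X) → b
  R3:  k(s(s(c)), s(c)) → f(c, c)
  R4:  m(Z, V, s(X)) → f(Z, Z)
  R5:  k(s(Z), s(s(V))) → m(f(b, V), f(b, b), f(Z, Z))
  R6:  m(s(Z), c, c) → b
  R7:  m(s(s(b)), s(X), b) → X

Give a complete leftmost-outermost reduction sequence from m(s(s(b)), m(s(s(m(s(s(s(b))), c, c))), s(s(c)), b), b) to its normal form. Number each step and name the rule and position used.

c

1. m(s(s(b)), m(s(s(m(s(s(s(b))), c, c))), s(s(c)), b), b)  →  m(s(s(b)), m(s(s(b)), s(s(c)), b), b)   [R6 at 2.1.1.1]
2. m(s(s(b)), m(s(s(b)), s(s(c)), b), b)  →  m(s(s(b)), s(c), b)   [R7 at 2]
3. m(s(s(b)), s(c), b)  →  c   [R7 at ε]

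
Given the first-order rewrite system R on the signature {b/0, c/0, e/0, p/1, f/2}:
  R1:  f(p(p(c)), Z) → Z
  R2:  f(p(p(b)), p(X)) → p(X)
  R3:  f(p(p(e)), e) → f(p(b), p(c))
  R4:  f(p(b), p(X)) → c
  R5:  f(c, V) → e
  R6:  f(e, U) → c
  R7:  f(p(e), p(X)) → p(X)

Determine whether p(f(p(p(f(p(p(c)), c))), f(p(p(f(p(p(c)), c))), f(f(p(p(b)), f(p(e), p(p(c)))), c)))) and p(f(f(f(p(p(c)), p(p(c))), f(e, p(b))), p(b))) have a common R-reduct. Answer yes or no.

no — NF(t₁) = p(c), NF(t₂) = p(e)

Reduce t₁ = p(f(p(p(f(p(p(c)), c))), f(p(p(f(p(p(c)), c))), f(f(p(p(b)), f(p(e), p(p(c)))), c)))):
1. p(f(p(p(f(p(p(c)), c))), f(p(p(f(p(p(c)), c))), f(f(p(p(b)), f(p(e), p(p(c)))), c))))  →  p(f(p(p(c)), f(p(p(f(p(p(c)), c))), f(f(p(p(b)), f(p(e), p(p(c)))), c))))   [R1 at 1.1.1.1]
2. p(f(p(p(c)), f(p(p(f(p(p(c)), c))), f(f(p(p(b)), f(p(e), p(p(c)))), c))))  →  p(f(p(p(f(p(p(c)), c))), f(f(p(p(b)), f(p(e), p(p(c)))), c)))   [R1 at 1]
3. p(f(p(p(f(p(p(c)), c))), f(f(p(p(b)), f(p(e), p(p(c)))), c)))  →  p(f(p(p(c)), f(f(p(p(b)), f(p(e), p(p(c)))), c)))   [R1 at 1.1.1.1]
4. p(f(p(p(c)), f(f(p(p(b)), f(p(e), p(p(c)))), c)))  →  p(f(f(p(p(b)), f(p(e), p(p(c)))), c))   [R1 at 1]
5. p(f(f(p(p(b)), f(p(e), p(p(c)))), c))  →  p(f(f(p(p(b)), p(p(c))), c))   [R7 at 1.1.2]
6. p(f(f(p(p(b)), p(p(c))), c))  →  p(f(p(p(c)), c))   [R2 at 1.1]
7. p(f(p(p(c)), c))  →  p(c)   [R1 at 1]

Reduce t₂ = p(f(f(f(p(p(c)), p(p(c))), f(e, p(b))), p(b))):
1. p(f(f(f(p(p(c)), p(p(c))), f(e, p(b))), p(b)))  →  p(f(f(p(p(c)), f(e, p(b))), p(b)))   [R1 at 1.1.1]
2. p(f(f(p(p(c)), f(e, p(b))), p(b)))  →  p(f(f(e, p(b)), p(b)))   [R1 at 1.1]
3. p(f(f(e, p(b)), p(b)))  →  p(f(c, p(b)))   [R6 at 1.1]
4. p(f(c, p(b)))  →  p(e)   [R5 at 1]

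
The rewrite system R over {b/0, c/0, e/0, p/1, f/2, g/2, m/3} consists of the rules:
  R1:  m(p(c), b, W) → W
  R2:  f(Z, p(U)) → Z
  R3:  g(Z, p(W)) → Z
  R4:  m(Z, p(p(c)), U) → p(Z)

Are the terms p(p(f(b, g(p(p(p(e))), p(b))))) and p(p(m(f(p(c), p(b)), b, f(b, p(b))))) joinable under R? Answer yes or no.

yes — NF(t₁) = p(p(b)), NF(t₂) = p(p(b))

Reduce t₁ = p(p(f(b, g(p(p(p(e))), p(b))))):
1. p(p(f(b, g(p(p(p(e))), p(b)))))  →  p(p(f(b, p(p(p(e))))))   [R3 at 1.1.2]
2. p(p(f(b, p(p(p(e))))))  →  p(p(b))   [R2 at 1.1]

Reduce t₂ = p(p(m(f(p(c), p(b)), b, f(b, p(b))))):
1. p(p(m(f(p(c), p(b)), b, f(b, p(b)))))  →  p(p(m(p(c), b, f(b, p(b)))))   [R2 at 1.1.1]
2. p(p(m(p(c), b, f(b, p(b)))))  →  p(p(f(b, p(b))))   [R1 at 1.1]
3. p(p(f(b, p(b))))  →  p(p(b))   [R2 at 1.1]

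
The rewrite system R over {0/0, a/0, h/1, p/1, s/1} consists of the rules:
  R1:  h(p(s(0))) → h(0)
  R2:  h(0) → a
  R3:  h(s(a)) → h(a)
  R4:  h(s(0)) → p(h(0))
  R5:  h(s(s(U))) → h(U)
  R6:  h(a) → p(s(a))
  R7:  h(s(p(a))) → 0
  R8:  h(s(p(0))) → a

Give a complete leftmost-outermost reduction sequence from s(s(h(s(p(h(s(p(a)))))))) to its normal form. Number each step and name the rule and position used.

s(s(a))

1. s(s(h(s(p(h(s(p(a))))))))  →  s(s(h(s(p(0)))))   [R7 at 1.1.1.1.1]
2. s(s(h(s(p(0)))))  →  s(s(a))   [R8 at 1.1]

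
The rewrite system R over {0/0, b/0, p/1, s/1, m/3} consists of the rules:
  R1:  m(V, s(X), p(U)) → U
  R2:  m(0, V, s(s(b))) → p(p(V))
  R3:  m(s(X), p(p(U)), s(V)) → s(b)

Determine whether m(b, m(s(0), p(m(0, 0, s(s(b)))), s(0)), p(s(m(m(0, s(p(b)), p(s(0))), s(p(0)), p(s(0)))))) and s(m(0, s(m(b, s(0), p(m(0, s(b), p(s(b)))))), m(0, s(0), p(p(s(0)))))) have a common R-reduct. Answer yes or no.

yes — NF(t₁) = s(s(0)), NF(t₂) = s(s(0))

Reduce t₁ = m(b, m(s(0), p(m(0, 0, s(s(b)))), s(0)), p(s(m(m(0, s(p(b)), p(s(0))), s(p(0)), p(s(0)))))):
1. m(b, m(s(0), p(m(0, 0, s(s(b)))), s(0)), p(s(m(m(0, s(p(b)), p(s(0))), s(p(0)), p(s(0))))))  →  m(b, m(s(0), p(p(p(0))), s(0)), p(s(m(m(0, s(p(b)), p(s(0))), s(p(0)), p(s(0))))))   [R2 at 2.2.1]
2. m(b, m(s(0), p(p(p(0))), s(0)), p(s(m(m(0, s(p(b)), p(s(0))), s(p(0)), p(s(0))))))  →  m(b, s(b), p(s(m(m(0, s(p(b)), p(s(0))), s(p(0)), p(s(0))))))   [R3 at 2]
3. m(b, s(b), p(s(m(m(0, s(p(b)), p(s(0))), s(p(0)), p(s(0))))))  →  s(m(m(0, s(p(b)), p(s(0))), s(p(0)), p(s(0))))   [R1 at ε]
4. s(m(m(0, s(p(b)), p(s(0))), s(p(0)), p(s(0))))  →  s(s(0))   [R1 at 1]

Reduce t₂ = s(m(0, s(m(b, s(0), p(m(0, s(b), p(s(b)))))), m(0, s(0), p(p(s(0)))))):
1. s(m(0, s(m(b, s(0), p(m(0, s(b), p(s(b)))))), m(0, s(0), p(p(s(0))))))  →  s(m(0, s(m(0, s(b), p(s(b)))), m(0, s(0), p(p(s(0))))))   [R1 at 1.2.1]
2. s(m(0, s(m(0, s(b), p(s(b)))), m(0, s(0), p(p(s(0))))))  →  s(m(0, s(s(b)), m(0, s(0), p(p(s(0))))))   [R1 at 1.2.1]
3. s(m(0, s(s(b)), m(0, s(0), p(p(s(0))))))  →  s(m(0, s(s(b)), p(s(0))))   [R1 at 1.3]
4. s(m(0, s(s(b)), p(s(0))))  →  s(s(0))   [R1 at 1]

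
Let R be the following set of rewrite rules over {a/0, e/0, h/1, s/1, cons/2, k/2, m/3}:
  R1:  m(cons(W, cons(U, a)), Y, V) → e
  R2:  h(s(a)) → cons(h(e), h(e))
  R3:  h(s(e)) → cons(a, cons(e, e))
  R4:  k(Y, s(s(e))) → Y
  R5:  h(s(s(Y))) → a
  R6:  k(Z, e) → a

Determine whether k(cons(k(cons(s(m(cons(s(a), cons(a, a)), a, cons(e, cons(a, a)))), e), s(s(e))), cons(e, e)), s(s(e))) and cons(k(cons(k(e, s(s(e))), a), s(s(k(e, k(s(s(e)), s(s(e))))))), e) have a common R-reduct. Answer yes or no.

Reduce t₁ = k(cons(k(cons(s(m(cons(s(a), cons(a, a)), a, cons(e, cons(a, a)))), e), s(s(e))), cons(e, e)), s(s(e))):
1. k(cons(k(cons(s(m(cons(s(a), cons(a, a)), a, cons(e, cons(a, a)))), e), s(s(e))), cons(e, e)), s(s(e)))  →  cons(k(cons(s(m(cons(s(a), cons(a, a)), a, cons(e, cons(a, a)))), e), s(s(e))), cons(e, e))   [R4 at ε]
2. cons(k(cons(s(m(cons(s(a), cons(a, a)), a, cons(e, cons(a, a)))), e), s(s(e))), cons(e, e))  →  cons(cons(s(m(cons(s(a), cons(a, a)), a, cons(e, cons(a, a)))), e), cons(e, e))   [R4 at 1]
3. cons(cons(s(m(cons(s(a), cons(a, a)), a, cons(e, cons(a, a)))), e), cons(e, e))  →  cons(cons(s(e), e), cons(e, e))   [R1 at 1.1.1]

Reduce t₂ = cons(k(cons(k(e, s(s(e))), a), s(s(k(e, k(s(s(e)), s(s(e))))))), e):
1. cons(k(cons(k(e, s(s(e))), a), s(s(k(e, k(s(s(e)), s(s(e))))))), e)  →  cons(k(cons(e, a), s(s(k(e, k(s(s(e)), s(s(e))))))), e)   [R4 at 1.1.1]
2. cons(k(cons(e, a), s(s(k(e, k(s(s(e)), s(s(e))))))), e)  →  cons(k(cons(e, a), s(s(k(e, s(s(e)))))), e)   [R4 at 1.2.1.1.2]
3. cons(k(cons(e, a), s(s(k(e, s(s(e)))))), e)  →  cons(k(cons(e, a), s(s(e))), e)   [R4 at 1.2.1.1]
4. cons(k(cons(e, a), s(s(e))), e)  →  cons(cons(e, a), e)   [R4 at 1]

no — NF(t₁) = cons(cons(s(e), e), cons(e, e)), NF(t₂) = cons(cons(e, a), e)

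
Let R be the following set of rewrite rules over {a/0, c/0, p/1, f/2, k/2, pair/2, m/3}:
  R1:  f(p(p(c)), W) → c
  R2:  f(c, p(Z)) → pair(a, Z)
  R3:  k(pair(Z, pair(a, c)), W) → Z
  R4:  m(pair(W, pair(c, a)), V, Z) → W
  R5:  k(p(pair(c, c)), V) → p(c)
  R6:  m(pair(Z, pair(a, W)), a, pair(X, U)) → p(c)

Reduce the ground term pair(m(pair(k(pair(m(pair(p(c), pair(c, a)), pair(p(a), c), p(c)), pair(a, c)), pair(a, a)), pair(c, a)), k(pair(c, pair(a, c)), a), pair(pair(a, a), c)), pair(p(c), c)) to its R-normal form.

1. pair(m(pair(k(pair(m(pair(p(c), pair(c, a)), pair(p(a), c), p(c)), pair(a, c)), pair(a, a)), pair(c, a)), k(pair(c, pair(a, c)), a), pair(pair(a, a), c)), pair(p(c), c))  →  pair(k(pair(m(pair(p(c), pair(c, a)), pair(p(a), c), p(c)), pair(a, c)), pair(a, a)), pair(p(c), c))   [R4 at 1]
2. pair(k(pair(m(pair(p(c), pair(c, a)), pair(p(a), c), p(c)), pair(a, c)), pair(a, a)), pair(p(c), c))  →  pair(m(pair(p(c), pair(c, a)), pair(p(a), c), p(c)), pair(p(c), c))   [R3 at 1]
3. pair(m(pair(p(c), pair(c, a)), pair(p(a), c), p(c)), pair(p(c), c))  →  pair(p(c), pair(p(c), c))   [R4 at 1]

pair(p(c), pair(p(c), c))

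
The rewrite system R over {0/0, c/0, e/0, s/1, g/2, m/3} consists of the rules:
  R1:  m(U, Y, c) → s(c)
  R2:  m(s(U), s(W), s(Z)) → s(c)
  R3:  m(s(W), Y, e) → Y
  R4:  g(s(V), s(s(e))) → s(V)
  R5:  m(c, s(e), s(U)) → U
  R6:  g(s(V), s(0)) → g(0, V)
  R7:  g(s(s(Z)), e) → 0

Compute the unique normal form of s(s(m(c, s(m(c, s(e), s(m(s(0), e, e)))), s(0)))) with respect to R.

1. s(s(m(c, s(m(c, s(e), s(m(s(0), e, e)))), s(0))))  →  s(s(m(c, s(m(s(0), e, e)), s(0))))   [R5 at 1.1.2.1]
2. s(s(m(c, s(m(s(0), e, e)), s(0))))  →  s(s(m(c, s(e), s(0))))   [R3 at 1.1.2.1]
3. s(s(m(c, s(e), s(0))))  →  s(s(0))   [R5 at 1.1]

s(s(0))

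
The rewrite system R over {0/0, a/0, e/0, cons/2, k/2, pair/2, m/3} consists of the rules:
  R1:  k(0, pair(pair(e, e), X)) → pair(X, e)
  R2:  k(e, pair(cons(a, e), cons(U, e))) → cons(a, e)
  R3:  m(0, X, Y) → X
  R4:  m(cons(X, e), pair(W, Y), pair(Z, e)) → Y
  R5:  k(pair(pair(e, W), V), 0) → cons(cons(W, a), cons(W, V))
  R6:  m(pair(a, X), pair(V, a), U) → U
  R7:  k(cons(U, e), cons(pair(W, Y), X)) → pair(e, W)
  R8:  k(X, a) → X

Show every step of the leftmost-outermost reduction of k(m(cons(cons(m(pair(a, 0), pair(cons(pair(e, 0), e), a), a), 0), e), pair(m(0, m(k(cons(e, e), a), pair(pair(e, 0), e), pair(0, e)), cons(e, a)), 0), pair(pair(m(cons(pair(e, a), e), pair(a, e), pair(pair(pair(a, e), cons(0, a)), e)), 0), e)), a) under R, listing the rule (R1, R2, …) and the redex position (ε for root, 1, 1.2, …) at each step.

0

1. k(m(cons(cons(m(pair(a, 0), pair(cons(pair(e, 0), e), a), a), 0), e), pair(m(0, m(k(cons(e, e), a), pair(pair(e, 0), e), pair(0, e)), cons(e, a)), 0), pair(pair(m(cons(pair(e, a), e), pair(a, e), pair(pair(pair(a, e), cons(0, a)), e)), 0), e)), a)  →  m(cons(cons(m(pair(a, 0), pair(cons(pair(e, 0), e), a), a), 0), e), pair(m(0, m(k(cons(e, e), a), pair(pair(e, 0), e), pair(0, e)), cons(e, a)), 0), pair(pair(m(cons(pair(e, a), e), pair(a, e), pair(pair(pair(a, e), cons(0, a)), e)), 0), e))   [R8 at ε]
2. m(cons(cons(m(pair(a, 0), pair(cons(pair(e, 0), e), a), a), 0), e), pair(m(0, m(k(cons(e, e), a), pair(pair(e, 0), e), pair(0, e)), cons(e, a)), 0), pair(pair(m(cons(pair(e, a), e), pair(a, e), pair(pair(pair(a, e), cons(0, a)), e)), 0), e))  →  0   [R4 at ε]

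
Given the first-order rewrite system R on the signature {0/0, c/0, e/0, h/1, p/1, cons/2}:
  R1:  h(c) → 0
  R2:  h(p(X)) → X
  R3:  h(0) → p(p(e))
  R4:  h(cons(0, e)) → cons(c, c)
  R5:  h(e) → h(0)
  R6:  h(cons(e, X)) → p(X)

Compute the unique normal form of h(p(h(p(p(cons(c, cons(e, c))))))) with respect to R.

1. h(p(h(p(p(cons(c, cons(e, c)))))))  →  h(p(p(cons(c, cons(e, c)))))   [R2 at ε]
2. h(p(p(cons(c, cons(e, c)))))  →  p(cons(c, cons(e, c)))   [R2 at ε]

p(cons(c, cons(e, c)))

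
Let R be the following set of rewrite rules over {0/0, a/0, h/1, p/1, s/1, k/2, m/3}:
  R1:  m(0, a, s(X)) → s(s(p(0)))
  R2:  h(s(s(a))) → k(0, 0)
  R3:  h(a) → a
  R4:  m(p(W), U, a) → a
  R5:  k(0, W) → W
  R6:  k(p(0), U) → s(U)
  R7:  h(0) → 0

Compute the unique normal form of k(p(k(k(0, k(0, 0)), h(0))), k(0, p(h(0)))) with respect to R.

s(p(0))

1. k(p(k(k(0, k(0, 0)), h(0))), k(0, p(h(0))))  →  k(p(k(k(0, 0), h(0))), k(0, p(h(0))))   [R5 at 1.1.1]
2. k(p(k(k(0, 0), h(0))), k(0, p(h(0))))  →  k(p(k(0, h(0))), k(0, p(h(0))))   [R5 at 1.1.1]
3. k(p(k(0, h(0))), k(0, p(h(0))))  →  k(p(h(0)), k(0, p(h(0))))   [R5 at 1.1]
4. k(p(h(0)), k(0, p(h(0))))  →  k(p(0), k(0, p(h(0))))   [R7 at 1.1]
5. k(p(0), k(0, p(h(0))))  →  s(k(0, p(h(0))))   [R6 at ε]
6. s(k(0, p(h(0))))  →  s(p(h(0)))   [R5 at 1]
7. s(p(h(0)))  →  s(p(0))   [R7 at 1.1]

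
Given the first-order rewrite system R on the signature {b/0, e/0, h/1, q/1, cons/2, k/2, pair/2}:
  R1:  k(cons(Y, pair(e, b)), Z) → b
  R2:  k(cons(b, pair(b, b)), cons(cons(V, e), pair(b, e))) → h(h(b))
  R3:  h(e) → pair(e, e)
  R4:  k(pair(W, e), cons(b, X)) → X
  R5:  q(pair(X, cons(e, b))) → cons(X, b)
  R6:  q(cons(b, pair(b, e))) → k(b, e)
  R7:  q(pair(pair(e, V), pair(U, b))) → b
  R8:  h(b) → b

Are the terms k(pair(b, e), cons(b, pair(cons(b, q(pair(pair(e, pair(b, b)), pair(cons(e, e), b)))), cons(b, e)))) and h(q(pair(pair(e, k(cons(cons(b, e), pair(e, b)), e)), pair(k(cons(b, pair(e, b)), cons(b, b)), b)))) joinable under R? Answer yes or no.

Reduce t₁ = k(pair(b, e), cons(b, pair(cons(b, q(pair(pair(e, pair(b, b)), pair(cons(e, e), b)))), cons(b, e)))):
1. k(pair(b, e), cons(b, pair(cons(b, q(pair(pair(e, pair(b, b)), pair(cons(e, e), b)))), cons(b, e))))  →  pair(cons(b, q(pair(pair(e, pair(b, b)), pair(cons(e, e), b)))), cons(b, e))   [R4 at ε]
2. pair(cons(b, q(pair(pair(e, pair(b, b)), pair(cons(e, e), b)))), cons(b, e))  →  pair(cons(b, b), cons(b, e))   [R7 at 1.2]

Reduce t₂ = h(q(pair(pair(e, k(cons(cons(b, e), pair(e, b)), e)), pair(k(cons(b, pair(e, b)), cons(b, b)), b)))):
1. h(q(pair(pair(e, k(cons(cons(b, e), pair(e, b)), e)), pair(k(cons(b, pair(e, b)), cons(b, b)), b))))  →  h(b)   [R7 at 1]
2. h(b)  →  b   [R8 at ε]

no — NF(t₁) = pair(cons(b, b), cons(b, e)), NF(t₂) = b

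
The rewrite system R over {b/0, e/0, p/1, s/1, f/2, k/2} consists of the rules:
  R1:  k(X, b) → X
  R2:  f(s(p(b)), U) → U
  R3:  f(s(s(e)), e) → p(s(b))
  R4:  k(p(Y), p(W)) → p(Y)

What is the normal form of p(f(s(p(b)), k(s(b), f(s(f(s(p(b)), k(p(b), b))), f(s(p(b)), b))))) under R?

1. p(f(s(p(b)), k(s(b), f(s(f(s(p(b)), k(p(b), b))), f(s(p(b)), b)))))  →  p(k(s(b), f(s(f(s(p(b)), k(p(b), b))), f(s(p(b)), b))))   [R2 at 1]
2. p(k(s(b), f(s(f(s(p(b)), k(p(b), b))), f(s(p(b)), b))))  →  p(k(s(b), f(s(k(p(b), b)), f(s(p(b)), b))))   [R2 at 1.2.1.1]
3. p(k(s(b), f(s(k(p(b), b)), f(s(p(b)), b))))  →  p(k(s(b), f(s(p(b)), f(s(p(b)), b))))   [R1 at 1.2.1.1]
4. p(k(s(b), f(s(p(b)), f(s(p(b)), b))))  →  p(k(s(b), f(s(p(b)), b)))   [R2 at 1.2]
5. p(k(s(b), f(s(p(b)), b)))  →  p(k(s(b), b))   [R2 at 1.2]
6. p(k(s(b), b))  →  p(s(b))   [R1 at 1]

p(s(b))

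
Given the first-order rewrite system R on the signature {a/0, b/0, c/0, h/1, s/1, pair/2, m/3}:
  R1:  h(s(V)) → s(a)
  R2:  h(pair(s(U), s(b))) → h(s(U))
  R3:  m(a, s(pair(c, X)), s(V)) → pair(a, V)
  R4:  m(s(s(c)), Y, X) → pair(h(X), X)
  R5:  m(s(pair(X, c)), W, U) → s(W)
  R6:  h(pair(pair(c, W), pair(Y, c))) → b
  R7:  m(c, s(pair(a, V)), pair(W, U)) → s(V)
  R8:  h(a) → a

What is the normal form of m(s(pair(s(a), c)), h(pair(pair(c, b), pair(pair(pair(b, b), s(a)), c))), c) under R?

s(b)

1. m(s(pair(s(a), c)), h(pair(pair(c, b), pair(pair(pair(b, b), s(a)), c))), c)  →  s(h(pair(pair(c, b), pair(pair(pair(b, b), s(a)), c))))   [R5 at ε]
2. s(h(pair(pair(c, b), pair(pair(pair(b, b), s(a)), c))))  →  s(b)   [R6 at 1]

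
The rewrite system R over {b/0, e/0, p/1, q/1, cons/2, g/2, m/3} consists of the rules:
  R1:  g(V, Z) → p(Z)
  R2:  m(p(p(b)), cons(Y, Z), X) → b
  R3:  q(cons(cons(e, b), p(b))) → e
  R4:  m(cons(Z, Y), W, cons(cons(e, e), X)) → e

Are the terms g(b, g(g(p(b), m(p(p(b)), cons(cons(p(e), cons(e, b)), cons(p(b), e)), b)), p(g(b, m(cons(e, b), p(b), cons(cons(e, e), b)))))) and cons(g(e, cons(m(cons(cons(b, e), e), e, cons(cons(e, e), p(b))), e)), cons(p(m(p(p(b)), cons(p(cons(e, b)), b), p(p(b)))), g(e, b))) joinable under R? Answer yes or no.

no — NF(t₁) = p(p(p(p(e)))), NF(t₂) = cons(p(cons(e, e)), cons(p(b), p(b)))

Reduce t₁ = g(b, g(g(p(b), m(p(p(b)), cons(cons(p(e), cons(e, b)), cons(p(b), e)), b)), p(g(b, m(cons(e, b), p(b), cons(cons(e, e), b)))))):
1. g(b, g(g(p(b), m(p(p(b)), cons(cons(p(e), cons(e, b)), cons(p(b), e)), b)), p(g(b, m(cons(e, b), p(b), cons(cons(e, e), b))))))  →  p(g(g(p(b), m(p(p(b)), cons(cons(p(e), cons(e, b)), cons(p(b), e)), b)), p(g(b, m(cons(e, b), p(b), cons(cons(e, e), b))))))   [R1 at ε]
2. p(g(g(p(b), m(p(p(b)), cons(cons(p(e), cons(e, b)), cons(p(b), e)), b)), p(g(b, m(cons(e, b), p(b), cons(cons(e, e), b))))))  →  p(p(p(g(b, m(cons(e, b), p(b), cons(cons(e, e), b))))))   [R1 at 1]
3. p(p(p(g(b, m(cons(e, b), p(b), cons(cons(e, e), b))))))  →  p(p(p(p(m(cons(e, b), p(b), cons(cons(e, e), b))))))   [R1 at 1.1.1]
4. p(p(p(p(m(cons(e, b), p(b), cons(cons(e, e), b))))))  →  p(p(p(p(e))))   [R4 at 1.1.1.1]

Reduce t₂ = cons(g(e, cons(m(cons(cons(b, e), e), e, cons(cons(e, e), p(b))), e)), cons(p(m(p(p(b)), cons(p(cons(e, b)), b), p(p(b)))), g(e, b))):
1. cons(g(e, cons(m(cons(cons(b, e), e), e, cons(cons(e, e), p(b))), e)), cons(p(m(p(p(b)), cons(p(cons(e, b)), b), p(p(b)))), g(e, b)))  →  cons(p(cons(m(cons(cons(b, e), e), e, cons(cons(e, e), p(b))), e)), cons(p(m(p(p(b)), cons(p(cons(e, b)), b), p(p(b)))), g(e, b)))   [R1 at 1]
2. cons(p(cons(m(cons(cons(b, e), e), e, cons(cons(e, e), p(b))), e)), cons(p(m(p(p(b)), cons(p(cons(e, b)), b), p(p(b)))), g(e, b)))  →  cons(p(cons(e, e)), cons(p(m(p(p(b)), cons(p(cons(e, b)), b), p(p(b)))), g(e, b)))   [R4 at 1.1.1]
3. cons(p(cons(e, e)), cons(p(m(p(p(b)), cons(p(cons(e, b)), b), p(p(b)))), g(e, b)))  →  cons(p(cons(e, e)), cons(p(b), g(e, b)))   [R2 at 2.1.1]
4. cons(p(cons(e, e)), cons(p(b), g(e, b)))  →  cons(p(cons(e, e)), cons(p(b), p(b)))   [R1 at 2.2]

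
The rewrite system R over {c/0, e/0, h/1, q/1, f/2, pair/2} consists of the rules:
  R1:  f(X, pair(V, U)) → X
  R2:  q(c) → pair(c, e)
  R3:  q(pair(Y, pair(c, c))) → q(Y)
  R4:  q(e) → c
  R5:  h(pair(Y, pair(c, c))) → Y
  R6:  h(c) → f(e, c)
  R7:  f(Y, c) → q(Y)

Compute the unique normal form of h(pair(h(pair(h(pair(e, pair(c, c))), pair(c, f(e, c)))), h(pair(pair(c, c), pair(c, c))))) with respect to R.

e

1. h(pair(h(pair(h(pair(e, pair(c, c))), pair(c, f(e, c)))), h(pair(pair(c, c), pair(c, c)))))  →  h(pair(h(pair(e, pair(c, f(e, c)))), h(pair(pair(c, c), pair(c, c)))))   [R5 at 1.1.1.1]
2. h(pair(h(pair(e, pair(c, f(e, c)))), h(pair(pair(c, c), pair(c, c)))))  →  h(pair(h(pair(e, pair(c, q(e)))), h(pair(pair(c, c), pair(c, c)))))   [R7 at 1.1.1.2.2]
3. h(pair(h(pair(e, pair(c, q(e)))), h(pair(pair(c, c), pair(c, c)))))  →  h(pair(h(pair(e, pair(c, c))), h(pair(pair(c, c), pair(c, c)))))   [R4 at 1.1.1.2.2]
4. h(pair(h(pair(e, pair(c, c))), h(pair(pair(c, c), pair(c, c)))))  →  h(pair(e, h(pair(pair(c, c), pair(c, c)))))   [R5 at 1.1]
5. h(pair(e, h(pair(pair(c, c), pair(c, c)))))  →  h(pair(e, pair(c, c)))   [R5 at 1.2]
6. h(pair(e, pair(c, c)))  →  e   [R5 at ε]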